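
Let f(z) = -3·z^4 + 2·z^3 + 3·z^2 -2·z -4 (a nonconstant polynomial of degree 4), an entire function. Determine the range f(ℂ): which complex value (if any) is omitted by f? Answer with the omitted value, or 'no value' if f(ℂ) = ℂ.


Little Picard bounds the complement of f(ℂ) to at most one point.
For every w ∈ ℂ, the equation p(z) − w = 0 is a nonconstant polynomial in z and hence has at least one root by the fundamental theorem of algebra. So p is surjective onto ℂ, omitting no value.

Omitted value: no value.


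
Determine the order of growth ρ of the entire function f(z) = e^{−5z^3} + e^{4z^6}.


Each summand is entire of order 3 and 6 respectively (as in the single-exponential case). The order of a sum is at most the max of the orders, so ρ ≤ 6. For the lower bound: on |z|=r choose arg z so that 4z^6 is real positive; then |e^{4z^6}| = e^{4r^6} while |e^{-5z^3}| ≤ e^{5r^3} = o(e^{4r^6}). So |f| ≥ e^{4r^6}(1 − o(1)) and ρ ≥ 6. Hence ρ = max(3, 6) = 6.
Therefore ρ = 6.

Order ρ = 6.


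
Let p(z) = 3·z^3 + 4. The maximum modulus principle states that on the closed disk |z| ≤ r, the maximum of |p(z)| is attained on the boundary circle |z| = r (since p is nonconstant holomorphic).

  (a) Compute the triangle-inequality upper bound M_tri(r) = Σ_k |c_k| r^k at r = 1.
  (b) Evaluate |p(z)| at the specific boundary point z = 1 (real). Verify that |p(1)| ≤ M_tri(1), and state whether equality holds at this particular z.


Coefficients: c_0 = 4, c_1 = 0, c_2 = 0, c_3 = 3. Radius r = 1.
Part (a). Triangle bound: M_tri(r) = Σ_k |c_k| r^k
  = |4|·1^0 + |0|·1^1 + |0|·1^2 + |3|·1^3
  = 4 + 0 + 0 + 3 = 7.
This bounds M(r) := max_{|z|=r} |p(z)| from above; equality holds iff all terms c_k z^k can be made to align in phase at a single z on |z|=r.
Part (b). At z = 1 (real, on the circle |z| = r):
  p(1) = (4)·1^0 + (0)·1^1 + (0)·1^2 + (3)·1^3 = 7.
  |p(1)| = 7.
Since all nonzero coefficients share the same sign, |p(1)| = 7 = M_tri(1); the triangle bound is attained at z = 1, so in fact M(r) = 7.

M_tri(1) = 7; |p(1)| = 7; equality at z=1: yes.


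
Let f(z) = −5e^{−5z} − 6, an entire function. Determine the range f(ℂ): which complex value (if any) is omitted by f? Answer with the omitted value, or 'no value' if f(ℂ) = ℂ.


Little Picard bounds the complement of f(ℂ) to at most one point.
e^{−5z} is never zero on ℂ, so -5·e^{−5z} takes every value in ℂ ∖ {0}. Adding -6 shifts the range to ℂ ∖ {-6}. Thus f omits exactly the value -6.

Omitted value: -6.


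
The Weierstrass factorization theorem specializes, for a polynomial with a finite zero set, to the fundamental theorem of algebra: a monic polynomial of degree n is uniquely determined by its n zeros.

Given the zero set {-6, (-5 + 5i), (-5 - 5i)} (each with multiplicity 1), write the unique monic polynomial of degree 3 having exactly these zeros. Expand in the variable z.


The polynomial is p(z) = ∏_{α ∈ S} (z − α), where S = {-6, (-5 + 5i), (-5 - 5i)}.
Expanding the product yields: p(z) = z^3 + 16·z^2 + 110·z + 300.
Note conjugate pairs combine to real quadratics: (z − (-5+5i))(z − (-5−5i)) = z² + 10z + 50.
The resulting polynomial has degree 3 and real coefficients as required.

p(z) = z^3 + 16·z^2 + 110·z + 300.


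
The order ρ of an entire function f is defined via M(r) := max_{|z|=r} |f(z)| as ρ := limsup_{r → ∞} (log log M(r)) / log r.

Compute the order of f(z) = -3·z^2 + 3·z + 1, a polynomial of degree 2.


|f(z)| ≤ Σ|c_k|·r^k = O(r^2) as r → ∞. Polynomial growth is O(e^{r^ε}) for every ε > 0 (since r^2/e^{r^ε} → 0), so ρ ≤ ε for all ε > 0, i.e. ρ = 0. Every nonconstant polynomial has order 0.
Therefore ρ = 0.

Order ρ = 0.


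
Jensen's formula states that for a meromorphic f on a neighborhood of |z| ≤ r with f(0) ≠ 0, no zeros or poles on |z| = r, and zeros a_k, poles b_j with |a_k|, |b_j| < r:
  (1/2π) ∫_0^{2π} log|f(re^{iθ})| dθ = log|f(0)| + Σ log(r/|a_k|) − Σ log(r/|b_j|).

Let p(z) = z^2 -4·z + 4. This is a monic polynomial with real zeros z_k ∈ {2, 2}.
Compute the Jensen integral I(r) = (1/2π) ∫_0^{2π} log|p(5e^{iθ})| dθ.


Zeros: 2, 2; r = 5.
Inside |z| < r: 2, 2. Outside (|z| ≥ r): ∅.
p(0) = 4, so log|p(0)| = log(4) = 1.3863.
Apply Jensen: I(r) = log|p(0)| + Σ_k log(r/|z_k|), summed over zeros inside |z| < r.
  log(r/|z_k|) for z_k = 2: log(5/2) = 0.9163
  log(r/|z_k|) for z_k = 2: log(5/2) = 0.9163
Sum over inside zeros: 1.8326.
I(r) = log|p(0)| + (inside sum) = 1.3863 + 1.8326 = 3.2189.
Closed form (all zeros inside, monic): I(r) = n·log(r) = 2·log(5) = 3.2189. ✓

I(r) ≈ 3.2189.


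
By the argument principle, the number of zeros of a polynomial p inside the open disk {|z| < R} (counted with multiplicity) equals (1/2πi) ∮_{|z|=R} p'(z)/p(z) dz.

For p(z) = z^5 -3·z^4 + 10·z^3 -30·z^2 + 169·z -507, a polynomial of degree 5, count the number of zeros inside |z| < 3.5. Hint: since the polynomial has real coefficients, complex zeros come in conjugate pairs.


The zeros of p are: 3, (-2 + 3i), (-2 - 3i), (2 + 3i), (2 - 3i).
Their magnitudes are: 3, 3.606, 3.606, 3.606, 3.606.
Zeros with |z| < R = 3.5: 3.
Count = 1.
By the argument principle, (1/2πi) ∮_{|z|=R} p'(z)/p(z) dz equals exactly this count.

Number of zeros inside |z| < 3.5: 1.


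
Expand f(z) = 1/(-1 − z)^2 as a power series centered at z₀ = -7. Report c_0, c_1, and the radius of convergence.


Let w = z − z₀, so z = z₀ + w.
Then -1 − z = -1 − (z₀ + w) = (-1 − z₀) − w = 6 − w.
f(z) = 1/(6 − w)^2 = (1/(6)^2) · (1 − w/(6))^{−2}.
By the binomial series (1−u)^{−2} = Σ_{n≥0} C(n+1, 1) u^n for |u|<1, with u = w/(6):
  c_n = C(n+1, 1) / (6)^(n+2).
  c_0 = 1/(6)^2 = 1/36.
  c_1 = 2/(6)^3 = 1/108.
The series is valid for |w/d| < 1, i.e. |z − z₀| < |d|.
Radius of convergence: R = |-1 − z₀| = |6| = 6 (distance from z₀ to the singularity z = -1).

c_0 = 1/36, c_1 = 1/108; R = 6.


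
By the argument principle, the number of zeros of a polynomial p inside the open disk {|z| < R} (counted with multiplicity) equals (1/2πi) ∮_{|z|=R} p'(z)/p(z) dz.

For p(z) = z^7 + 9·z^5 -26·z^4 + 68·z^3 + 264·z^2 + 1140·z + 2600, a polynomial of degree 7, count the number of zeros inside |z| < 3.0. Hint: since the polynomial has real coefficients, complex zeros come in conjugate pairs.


The zeros of p are: (-1 + 3i), (-1 - 3i), (3 + 2i), (3 - 2i), (-1 + 3i), (-1 - 3i), -2.
Their magnitudes are: 3.162, 3.162, 3.606, 3.606, 3.162, 3.162, 2.
Zeros with |z| < R = 3.0: -2.
Count = 1.
By the argument principle, (1/2πi) ∮_{|z|=R} p'(z)/p(z) dz equals exactly this count.

Number of zeros inside |z| < 3.0: 1.


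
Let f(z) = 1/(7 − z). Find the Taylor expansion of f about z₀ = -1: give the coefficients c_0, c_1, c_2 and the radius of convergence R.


Let w = z − z₀, so z = z₀ + w.
Then 7 − z = 7 − (z₀ + w) = (7 − z₀) − w = 8 − w.
f(z) = 1/(8 − w) = (1/(8)) · 1/(1 − w/(8)) = Σ_{n≥0} w^n / (8)^(n+1).
So c_n = 1/(8)^(n+1):
  c_0 = 1/(8)^1 = 1/8.
  c_1 = 1/(8)^2 = 1/64.
  c_2 = 1/(8)^3 = 1/512.
The series is valid for |w/d| < 1, i.e. |z − z₀| < |d|.
Radius of convergence: R = |7 − z₀| = |8| = 8 (distance from z₀ to the singularity z = 7).

c_0 = 1/8, c_1 = 1/64, c_2 = 1/512; R = 8.


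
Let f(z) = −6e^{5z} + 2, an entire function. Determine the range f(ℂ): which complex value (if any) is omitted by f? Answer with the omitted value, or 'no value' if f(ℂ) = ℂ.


Little Picard bounds the complement of f(ℂ) to at most one point.
e^{5z} is never zero on ℂ, so -6·e^{5z} takes every value in ℂ ∖ {0}. Adding 2 shifts the range to ℂ ∖ {2}. Thus f omits exactly the value 2.

Omitted value: 2.


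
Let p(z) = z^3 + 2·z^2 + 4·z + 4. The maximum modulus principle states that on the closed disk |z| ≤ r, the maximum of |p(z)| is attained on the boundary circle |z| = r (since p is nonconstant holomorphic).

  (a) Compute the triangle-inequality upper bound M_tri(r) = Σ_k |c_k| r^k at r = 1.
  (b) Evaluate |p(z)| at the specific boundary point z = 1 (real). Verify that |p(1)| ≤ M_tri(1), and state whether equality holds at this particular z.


Coefficients: c_0 = 4, c_1 = 4, c_2 = 2, c_3 = 1. Radius r = 1.
Part (a). Triangle bound: M_tri(r) = Σ_k |c_k| r^k
  = |4|·1^0 + |4|·1^1 + |2|·1^2 + |1|·1^3
  = 4 + 4 + 2 + 1 = 11.
This bounds M(r) := max_{|z|=r} |p(z)| from above; equality holds iff all terms c_k z^k can be made to align in phase at a single z on |z|=r.
Part (b). At z = 1 (real, on the circle |z| = r):
  p(1) = (4)·1^0 + (4)·1^1 + (2)·1^2 + (1)·1^3 = 11.
  |p(1)| = 11.
Since all nonzero coefficients share the same sign, |p(1)| = 11 = M_tri(1); the triangle bound is attained at z = 1, so in fact M(r) = 11.

M_tri(1) = 11; |p(1)| = 11; equality at z=1: yes.


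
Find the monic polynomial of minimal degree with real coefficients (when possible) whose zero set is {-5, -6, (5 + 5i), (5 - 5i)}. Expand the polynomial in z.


The polynomial is p(z) = ∏_{α ∈ S} (z − α), where S = {-5, -6, (5 + 5i), (5 - 5i)}.
Expanding the product yields: p(z) = z^4 + z^3 -30·z^2 + 250·z + 1500.
Note conjugate pairs combine to real quadratics: (z − (5+5i))(z − (5−5i)) = z² − 10z + 50.
The resulting polynomial has degree 4 and real coefficients as required.

p(z) = z^4 + z^3 -30·z^2 + 250·z + 1500.


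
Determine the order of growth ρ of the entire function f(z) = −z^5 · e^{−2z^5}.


M(r) = max_{|z|=r} |-1|·|z|^5·|e^{−2z^5}| = 1·r^5 · e^{2r^5} (the factors attain their maxima compatibly on |z|=r). Then log M(r) = log 1 + 5·log r + 2r^5, dominated by the last term, so log log M(r) ~ 5·log r. The polynomial factor -1z^5 contributes only a log r term and does not affect the order. ρ = 5.
Therefore ρ = 5.

Order ρ = 5.


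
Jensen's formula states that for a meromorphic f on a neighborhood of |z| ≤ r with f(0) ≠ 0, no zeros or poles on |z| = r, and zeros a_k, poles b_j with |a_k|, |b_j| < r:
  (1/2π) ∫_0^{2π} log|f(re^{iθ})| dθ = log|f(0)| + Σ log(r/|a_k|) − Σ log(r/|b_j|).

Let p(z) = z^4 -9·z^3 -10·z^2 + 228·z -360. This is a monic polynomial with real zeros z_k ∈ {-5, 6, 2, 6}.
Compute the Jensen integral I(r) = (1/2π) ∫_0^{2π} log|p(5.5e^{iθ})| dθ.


Zeros: -5, 2, 6, 6; r = 5.5.
Inside |z| < r: -5, 2. Outside (|z| ≥ r): 6, 6.
p(0) = -360, so log|p(0)| = log(360) = 5.8861.
Apply Jensen: I(r) = log|p(0)| + Σ_k log(r/|z_k|), summed over zeros inside |z| < r.
  log(r/|z_k|) for z_k = -5: log(5.5/5) = 0.0953
  log(r/|z_k|) for z_k = 2: log(5.5/2) = 1.0116
  Outside zeros (6, 6) contribute nothing to the Jensen sum.
Sum over inside zeros: 1.1069.
I(r) = log|p(0)| + (inside sum) = 5.8861 + 1.1069 = 6.9930.
Note: since some zeros are outside |z| ≤ r, the simplified n·log(r) form does NOT apply — only the inside zeros contribute.

I(r) ≈ 6.9930.


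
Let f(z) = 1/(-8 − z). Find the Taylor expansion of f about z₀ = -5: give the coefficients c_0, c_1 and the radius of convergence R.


Let w = z − z₀, so z = z₀ + w.
Then -8 − z = -8 − (z₀ + w) = (-8 − z₀) − w = -3 − w.
f(z) = 1/(-3 − w) = (1/(-3)) · 1/(1 − w/(-3)) = Σ_{n≥0} w^n / (-3)^(n+1).
So c_n = 1/(-3)^(n+1):
  c_0 = 1/(-3)^1 = -1/3.
  c_1 = 1/(-3)^2 = 1/9.
The series is valid for |w/d| < 1, i.e. |z − z₀| < |d|.
Radius of convergence: R = |-8 − z₀| = |-3| = 3 (distance from z₀ to the singularity z = -8).

c_0 = -1/3, c_1 = 1/9; R = 3.


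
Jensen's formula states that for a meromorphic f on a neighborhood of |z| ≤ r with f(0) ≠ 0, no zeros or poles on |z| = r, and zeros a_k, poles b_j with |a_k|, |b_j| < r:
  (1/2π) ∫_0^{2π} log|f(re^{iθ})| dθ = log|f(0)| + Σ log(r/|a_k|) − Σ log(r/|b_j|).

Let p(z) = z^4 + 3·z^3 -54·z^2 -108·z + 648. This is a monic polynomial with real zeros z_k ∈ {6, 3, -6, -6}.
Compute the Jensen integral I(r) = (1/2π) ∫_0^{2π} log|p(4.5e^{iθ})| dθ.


Zeros: -6, -6, 3, 6; r = 4.5.
Inside |z| < r: 3. Outside (|z| ≥ r): -6, -6, 6.
p(0) = 648, so log|p(0)| = log(648) = 6.4739.
Apply Jensen: I(r) = log|p(0)| + Σ_k log(r/|z_k|), summed over zeros inside |z| < r.
  log(r/|z_k|) for z_k = 3: log(4.5/3) = 0.4055
  Outside zeros (-6, -6, 6) contribute nothing to the Jensen sum.
Sum over inside zeros: 0.4055.
I(r) = log|p(0)| + (inside sum) = 6.4739 + 0.4055 = 6.8794.
Note: since some zeros are outside |z| ≤ r, the simplified n·log(r) form does NOT apply — only the inside zeros contribute.

I(r) ≈ 6.8794.


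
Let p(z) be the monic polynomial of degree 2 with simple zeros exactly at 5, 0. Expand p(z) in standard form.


The polynomial is p(z) = ∏_{α ∈ S} (z − α), where S = {5, 0}.
Expanding the product yields: p(z) = z^2 -5·z.
The resulting polynomial has degree 2 and real coefficients as required.

p(z) = z^2 -5·z.


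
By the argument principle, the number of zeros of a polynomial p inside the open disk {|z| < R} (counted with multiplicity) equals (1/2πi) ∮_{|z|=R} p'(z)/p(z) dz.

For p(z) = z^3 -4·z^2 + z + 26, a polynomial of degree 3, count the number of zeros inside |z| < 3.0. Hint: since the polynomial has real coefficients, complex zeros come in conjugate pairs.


The zeros of p are: -2, (3 + 2i), (3 - 2i).
Their magnitudes are: 2, 3.606, 3.606.
Zeros with |z| < R = 3.0: -2.
Count = 1.
By the argument principle, (1/2πi) ∮_{|z|=R} p'(z)/p(z) dz equals exactly this count.

Number of zeros inside |z| < 3.0: 1.


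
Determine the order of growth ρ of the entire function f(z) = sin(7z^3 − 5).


Write sin(w) = (e^{iw} ± e^{−iw})/(2 or 2i), so |sin(w)| ≤ e^{|w|}. With w = 7z^3 − 5, |w| ≤ 7r^3 + 5 on |z|=r, giving M(r) ≤ e^{7r^3 + 5} and ρ ≤ 3. For the lower bound, choose z on |z|=r with 7z^3 purely imaginary of modulus 7r^3; then |sin(7z^3 − 5)| grows like e^{7r^3}/2, so ρ ≥ 3. Hence ρ = 3.
Therefore ρ = 3.

Order ρ = 3.


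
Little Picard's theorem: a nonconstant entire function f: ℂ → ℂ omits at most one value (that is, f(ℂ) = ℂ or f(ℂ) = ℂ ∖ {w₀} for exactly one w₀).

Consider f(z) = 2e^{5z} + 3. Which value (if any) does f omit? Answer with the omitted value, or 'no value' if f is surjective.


Little Picard bounds the complement of f(ℂ) to at most one point.
e^{5z} is never zero on ℂ, so 2·e^{5z} takes every value in ℂ ∖ {0}. Adding 3 shifts the range to ℂ ∖ {3}. Thus f omits exactly the value 3.

Omitted value: 3.


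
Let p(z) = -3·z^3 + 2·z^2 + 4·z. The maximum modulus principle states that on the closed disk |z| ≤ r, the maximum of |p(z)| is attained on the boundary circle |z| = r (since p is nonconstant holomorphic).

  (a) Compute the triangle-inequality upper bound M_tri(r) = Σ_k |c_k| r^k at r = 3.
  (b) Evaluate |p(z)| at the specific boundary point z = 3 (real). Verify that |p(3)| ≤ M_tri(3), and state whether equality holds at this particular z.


Coefficients: c_0 = 0, c_1 = 4, c_2 = 2, c_3 = -3. Radius r = 3.
Part (a). Triangle bound: M_tri(r) = Σ_k |c_k| r^k
  = |0|·3^0 + |4|·3^1 + |2|·3^2 + |-3|·3^3
  = 0 + 12 + 18 + 81 = 111.
This bounds M(r) := max_{|z|=r} |p(z)| from above; equality holds iff all terms c_k z^k can be made to align in phase at a single z on |z|=r.
Part (b). At z = 3 (real, on the circle |z| = r):
  p(3) = (0)·3^0 + (4)·3^1 + (2)·3^2 + (-3)·3^3 = -51.
  |p(3)| = 51.
Check: |p(3)| = 51 ≤ 111 = M_tri(3). ✓ Equality does not hold at z = 3 (the coefficients have mixed signs, so the terms do not all align in phase there).

M_tri(3) = 111; |p(3)| = 51; equality at z=3: no.


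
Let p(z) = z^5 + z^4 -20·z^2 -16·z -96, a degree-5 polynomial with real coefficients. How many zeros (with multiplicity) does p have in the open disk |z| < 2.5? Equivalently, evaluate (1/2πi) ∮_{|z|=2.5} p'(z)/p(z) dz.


The zeros of p are: 3, (0 + 2i), (0 - 2i), (-2 + 2i), (-2 - 2i).
Their magnitudes are: 3, 2, 2, 2.828, 2.828.
Zeros with |z| < R = 2.5: (0 + 2i), (0 - 2i).
Count = 2.
By the argument principle, (1/2πi) ∮_{|z|=R} p'(z)/p(z) dz equals exactly this count.

Number of zeros inside |z| < 2.5: 2.


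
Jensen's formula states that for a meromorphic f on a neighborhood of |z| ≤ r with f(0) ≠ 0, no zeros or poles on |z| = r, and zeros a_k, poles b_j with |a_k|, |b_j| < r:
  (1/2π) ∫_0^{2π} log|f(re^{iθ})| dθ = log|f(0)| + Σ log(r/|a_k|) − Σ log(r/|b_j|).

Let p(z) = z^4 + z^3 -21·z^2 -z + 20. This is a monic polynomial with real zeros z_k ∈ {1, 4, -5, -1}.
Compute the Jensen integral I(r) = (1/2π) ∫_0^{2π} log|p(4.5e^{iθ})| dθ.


Zeros: -5, -1, 1, 4; r = 4.5.
Inside |z| < r: -1, 1, 4. Outside (|z| ≥ r): -5.
p(0) = 20, so log|p(0)| = log(20) = 2.9957.
Apply Jensen: I(r) = log|p(0)| + Σ_k log(r/|z_k|), summed over zeros inside |z| < r.
  log(r/|z_k|) for z_k = 1: log(4.5/1) = 1.5041
  log(r/|z_k|) for z_k = 4: log(4.5/4) = 0.1178
  log(r/|z_k|) for z_k = -1: log(4.5/1) = 1.5041
  Outside zeros (-5) contribute nothing to the Jensen sum.
Sum over inside zeros: 3.1259.
I(r) = log|p(0)| + (inside sum) = 2.9957 + 3.1259 = 6.1217.
Note: since some zeros are outside |z| ≤ r, the simplified n·log(r) form does NOT apply — only the inside zeros contribute.

I(r) ≈ 6.1217.


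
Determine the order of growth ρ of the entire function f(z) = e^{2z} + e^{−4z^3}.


Each summand is entire of order 1 and 3 respectively (as in the single-exponential case). The order of a sum is at most the max of the orders, so ρ ≤ 3. For the lower bound: on |z|=r choose arg z so that -4z^3 is real positive; then |e^{-4z^3}| = e^{4r^3} while |e^{2z}| ≤ e^{2r^1} = o(e^{4r^3}). So |f| ≥ e^{4r^3}(1 − o(1)) and ρ ≥ 3. Hence ρ = max(1, 3) = 3.
Therefore ρ = 3.

Order ρ = 3.


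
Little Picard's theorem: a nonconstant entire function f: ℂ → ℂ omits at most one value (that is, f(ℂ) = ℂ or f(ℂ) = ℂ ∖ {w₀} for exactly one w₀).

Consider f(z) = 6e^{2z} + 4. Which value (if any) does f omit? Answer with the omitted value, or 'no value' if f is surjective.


Little Picard bounds the complement of f(ℂ) to at most one point.
e^{2z} is never zero on ℂ, so 6·e^{2z} takes every value in ℂ ∖ {0}. Adding 4 shifts the range to ℂ ∖ {4}. Thus f omits exactly the value 4.

Omitted value: 4.


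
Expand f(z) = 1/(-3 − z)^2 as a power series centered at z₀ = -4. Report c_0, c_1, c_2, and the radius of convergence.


Let w = z − z₀, so z = z₀ + w.
Then -3 − z = -3 − (z₀ + w) = (-3 − z₀) − w = 1 − w.
f(z) = 1/(1 − w)^2 = (1/(1)^2) · (1 − w/(1))^{−2}.
By the binomial series (1−u)^{−2} = Σ_{n≥0} C(n+1, 1) u^n for |u|<1, with u = w/(1):
  c_n = C(n+1, 1) / (1)^(n+2).
  c_0 = 1/(1)^2 = 1.
  c_1 = 2/(1)^3 = 2.
  c_2 = 3/(1)^4 = 3.
The series is valid for |w/d| < 1, i.e. |z − z₀| < |d|.
Radius of convergence: R = |-3 − z₀| = |1| = 1 (distance from z₀ to the singularity z = -3).

c_0 = 1, c_1 = 2, c_2 = 3; R = 1.


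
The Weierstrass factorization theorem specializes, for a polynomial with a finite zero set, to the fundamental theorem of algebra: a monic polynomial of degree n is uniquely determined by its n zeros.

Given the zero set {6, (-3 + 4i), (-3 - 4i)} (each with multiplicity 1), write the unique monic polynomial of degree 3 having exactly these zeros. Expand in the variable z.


The polynomial is p(z) = ∏_{α ∈ S} (z − α), where S = {6, (-3 + 4i), (-3 - 4i)}.
Expanding the product yields: p(z) = z^3 -11·z -150.
Note conjugate pairs combine to real quadratics: (z − (-3+4i))(z − (-3−4i)) = z² + 6z + 25.
The resulting polynomial has degree 3 and real coefficients as required.

p(z) = z^3 -11·z -150.


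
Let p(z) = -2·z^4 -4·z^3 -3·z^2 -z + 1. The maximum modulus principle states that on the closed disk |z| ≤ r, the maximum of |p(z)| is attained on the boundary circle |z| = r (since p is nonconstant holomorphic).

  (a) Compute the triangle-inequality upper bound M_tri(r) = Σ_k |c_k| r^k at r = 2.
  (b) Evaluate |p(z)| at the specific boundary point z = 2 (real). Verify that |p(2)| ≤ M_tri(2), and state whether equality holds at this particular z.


Coefficients: c_0 = 1, c_1 = -1, c_2 = -3, c_3 = -4, c_4 = -2. Radius r = 2.
Part (a). Triangle bound: M_tri(r) = Σ_k |c_k| r^k
  = |1|·2^0 + |-1|·2^1 + |-3|·2^2 + |-4|·2^3 + |-2|·2^4
  = 1 + 2 + 12 + 32 + 32 = 79.
This bounds M(r) := max_{|z|=r} |p(z)| from above; equality holds iff all terms c_k z^k can be made to align in phase at a single z on |z|=r.
Part (b). At z = 2 (real, on the circle |z| = r):
  p(2) = (1)·2^0 + (-1)·2^1 + (-3)·2^2 + (-4)·2^3 + (-2)·2^4 = -77.
  |p(2)| = 77.
Check: |p(2)| = 77 ≤ 79 = M_tri(2). ✓ Equality does not hold at z = 2 (the coefficients have mixed signs, so the terms do not all align in phase there).

M_tri(2) = 79; |p(2)| = 77; equality at z=2: no.


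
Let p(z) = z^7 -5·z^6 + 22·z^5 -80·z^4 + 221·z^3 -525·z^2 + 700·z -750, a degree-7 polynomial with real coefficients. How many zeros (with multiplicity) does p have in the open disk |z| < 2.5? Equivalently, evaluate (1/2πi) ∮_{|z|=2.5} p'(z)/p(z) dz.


The zeros of p are: (1 + 2i), (1 - 2i), 3, (1 + 2i), (1 - 2i), (-1 + 3i), (-1 - 3i).
Their magnitudes are: 2.236, 2.236, 3, 2.236, 2.236, 3.162, 3.162.
Zeros with |z| < R = 2.5: (1 + 2i), (1 - 2i), (1 + 2i), (1 - 2i).
Count = 4.
By the argument principle, (1/2πi) ∮_{|z|=R} p'(z)/p(z) dz equals exactly this count.

Number of zeros inside |z| < 2.5: 4.


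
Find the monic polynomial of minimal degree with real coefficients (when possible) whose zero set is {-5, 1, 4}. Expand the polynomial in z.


The polynomial is p(z) = ∏_{α ∈ S} (z − α), where S = {-5, 1, 4}.
Expanding the product yields: p(z) = z^3 -21·z + 20.
The resulting polynomial has degree 3 and real coefficients as required.

p(z) = z^3 -21·z + 20.


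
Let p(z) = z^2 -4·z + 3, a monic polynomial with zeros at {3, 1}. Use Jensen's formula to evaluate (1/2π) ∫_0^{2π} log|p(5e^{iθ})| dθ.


Zeros: 1, 3; r = 5.
Inside |z| < r: 1, 3. Outside (|z| ≥ r): ∅.
p(0) = 3, so log|p(0)| = log(3) = 1.0986.
Apply Jensen: I(r) = log|p(0)| + Σ_k log(r/|z_k|), summed over zeros inside |z| < r.
  log(r/|z_k|) for z_k = 3: log(5/3) = 0.5108
  log(r/|z_k|) for z_k = 1: log(5/1) = 1.6094
Sum over inside zeros: 2.1203.
I(r) = log|p(0)| + (inside sum) = 1.0986 + 2.1203 = 3.2189.
Closed form (all zeros inside, monic): I(r) = n·log(r) = 2·log(5) = 3.2189. ✓

I(r) ≈ 3.2189.


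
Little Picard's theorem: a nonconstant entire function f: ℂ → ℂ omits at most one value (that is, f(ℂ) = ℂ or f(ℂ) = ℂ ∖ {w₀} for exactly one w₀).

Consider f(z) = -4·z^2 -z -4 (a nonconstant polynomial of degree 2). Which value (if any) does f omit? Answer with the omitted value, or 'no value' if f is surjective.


Little Picard bounds the complement of f(ℂ) to at most one point.
For every w ∈ ℂ, the equation p(z) − w = 0 is a nonconstant polynomial in z and hence has at least one root by the fundamental theorem of algebra. So p is surjective onto ℂ, omitting no value.

Omitted value: no value.


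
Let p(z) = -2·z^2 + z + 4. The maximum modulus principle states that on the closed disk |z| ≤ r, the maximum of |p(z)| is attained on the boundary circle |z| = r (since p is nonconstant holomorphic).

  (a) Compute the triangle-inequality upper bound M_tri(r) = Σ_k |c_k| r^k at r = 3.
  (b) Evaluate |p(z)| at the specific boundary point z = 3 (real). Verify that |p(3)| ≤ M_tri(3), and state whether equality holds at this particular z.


Coefficients: c_0 = 4, c_1 = 1, c_2 = -2. Radius r = 3.
Part (a). Triangle bound: M_tri(r) = Σ_k |c_k| r^k
  = |4|·3^0 + |1|·3^1 + |-2|·3^2
  = 4 + 3 + 18 = 25.
This bounds M(r) := max_{|z|=r} |p(z)| from above; equality holds iff all terms c_k z^k can be made to align in phase at a single z on |z|=r.
Part (b). At z = 3 (real, on the circle |z| = r):
  p(3) = (4)·3^0 + (1)·3^1 + (-2)·3^2 = -11.
  |p(3)| = 11.
Check: |p(3)| = 11 ≤ 25 = M_tri(3). ✓ Equality does not hold at z = 3 (the coefficients have mixed signs, so the terms do not all align in phase there).

M_tri(3) = 25; |p(3)| = 11; equality at z=3: no.


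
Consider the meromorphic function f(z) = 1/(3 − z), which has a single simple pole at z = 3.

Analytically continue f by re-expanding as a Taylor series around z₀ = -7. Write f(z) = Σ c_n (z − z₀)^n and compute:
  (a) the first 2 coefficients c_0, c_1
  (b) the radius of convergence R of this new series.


Let w = z − z₀, so z = z₀ + w.
Then 3 − z = 3 − (z₀ + w) = (3 − z₀) − w = 10 − w.
f(z) = 1/(10 − w) = (1/(10)) · 1/(1 − w/(10)) = Σ_{n≥0} w^n / (10)^(n+1).
So c_n = 1/(10)^(n+1):
  c_0 = 1/(10)^1 = 1/10.
  c_1 = 1/(10)^2 = 1/100.
The series is valid for |w/d| < 1, i.e. |z − z₀| < |d|.
Radius of convergence: R = |3 − z₀| = |10| = 10 (distance from z₀ to the singularity z = 3).

c_0 = 1/10, c_1 = 1/100; R = 10.


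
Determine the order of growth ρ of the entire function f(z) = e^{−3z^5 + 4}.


|e^{−3z^5 + 4}| = e^{Re(-3·z^5) + 4} ≤ e^{3|z|^5 + 4} = e^{3r^5 + 4} on |z| = r, so ρ ≤ 5. Choosing z on |z|=r so that -3·z^5 is real positive (always possible by picking arg z appropriately) gives |f(z)| = e^{3r^5 + 4}, matching the bound. The additive constant 4 does not affect log log M(r) ~ 5·log r. Hence ρ = 5.
Therefore ρ = 5.

Order ρ = 5.


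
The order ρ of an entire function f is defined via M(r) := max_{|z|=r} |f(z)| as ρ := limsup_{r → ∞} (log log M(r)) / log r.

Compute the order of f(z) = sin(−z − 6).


sin(w) is a linear combination of e^{iw} and e^{−iw} (or e^w, e^{−w} in the hyperbolic case), so |sin(w)| ≤ e^{|w|}. With w = −z − 6, |w| ≤ 1|z| + 6 = 1r + 6 on |z| = r, giving M(r) ≤ e^{1r + 6}, so ρ ≤ 1. On a suitable ray (z = it for sin/cos; z = t for sinh/cosh, t real → ∞), |sin(−z − 6)| grows like e^{1|t|}/2, so ρ ≥ 1. Hence ρ = 1.
Therefore ρ = 1.

Order ρ = 1.


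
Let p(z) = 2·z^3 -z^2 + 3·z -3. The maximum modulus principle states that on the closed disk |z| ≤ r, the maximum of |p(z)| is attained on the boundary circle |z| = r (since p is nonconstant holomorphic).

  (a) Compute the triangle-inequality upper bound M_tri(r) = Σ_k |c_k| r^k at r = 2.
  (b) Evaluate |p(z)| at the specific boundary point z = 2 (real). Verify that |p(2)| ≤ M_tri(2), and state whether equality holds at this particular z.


Coefficients: c_0 = -3, c_1 = 3, c_2 = -1, c_3 = 2. Radius r = 2.
Part (a). Triangle bound: M_tri(r) = Σ_k |c_k| r^k
  = |-3|·2^0 + |3|·2^1 + |-1|·2^2 + |2|·2^3
  = 3 + 6 + 4 + 16 = 29.
This bounds M(r) := max_{|z|=r} |p(z)| from above; equality holds iff all terms c_k z^k can be made to align in phase at a single z on |z|=r.
Part (b). At z = 2 (real, on the circle |z| = r):
  p(2) = (-3)·2^0 + (3)·2^1 + (-1)·2^2 + (2)·2^3 = 15.
  |p(2)| = 15.
Check: |p(2)| = 15 ≤ 29 = M_tri(2). ✓ Equality does not hold at z = 2 (the coefficients have mixed signs, so the terms do not all align in phase there).

M_tri(2) = 29; |p(2)| = 15; equality at z=2: no.


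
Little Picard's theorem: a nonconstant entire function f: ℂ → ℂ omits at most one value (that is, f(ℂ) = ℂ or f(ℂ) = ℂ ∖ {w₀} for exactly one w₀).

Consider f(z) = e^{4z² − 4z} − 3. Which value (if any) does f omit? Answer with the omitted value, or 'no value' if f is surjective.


Little Picard bounds the complement of f(ℂ) to at most one point.
The exponent g(z) = 4z² − 4z is a nonconstant polynomial, hence surjective onto ℂ. So e^{g(z)} takes every value in {e^w : w ∈ ℂ} = ℂ ∖ {0}. Adding -3 shifts the range to ℂ ∖ {-3}. f omits exactly -3.

Omitted value: -3.


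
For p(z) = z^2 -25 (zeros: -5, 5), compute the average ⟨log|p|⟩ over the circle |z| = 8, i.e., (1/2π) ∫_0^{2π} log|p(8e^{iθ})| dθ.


Zeros: -5, 5; r = 8.
Inside |z| < r: -5, 5. Outside (|z| ≥ r): ∅.
p(0) = -25, so log|p(0)| = log(25) = 3.2189.
Apply Jensen: I(r) = log|p(0)| + Σ_k log(r/|z_k|), summed over zeros inside |z| < r.
  log(r/|z_k|) for z_k = -5: log(8/5) = 0.4700
  log(r/|z_k|) for z_k = 5: log(8/5) = 0.4700
Sum over inside zeros: 0.9400.
I(r) = log|p(0)| + (inside sum) = 3.2189 + 0.9400 = 4.1589.
Closed form (all zeros inside, monic): I(r) = n·log(r) = 2·log(8) = 4.1589. ✓

I(r) ≈ 4.1589.


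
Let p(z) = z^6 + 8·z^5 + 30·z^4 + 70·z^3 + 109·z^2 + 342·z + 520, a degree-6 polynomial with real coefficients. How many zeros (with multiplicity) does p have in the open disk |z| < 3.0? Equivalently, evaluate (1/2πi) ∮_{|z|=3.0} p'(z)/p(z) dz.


The zeros of p are: (1 + 2i), (1 - 2i), -2, -4, (-2 + 3i), (-2 - 3i).
Their magnitudes are: 2.236, 2.236, 2, 4, 3.606, 3.606.
Zeros with |z| < R = 3.0: (1 + 2i), (1 - 2i), -2.
Count = 3.
By the argument principle, (1/2πi) ∮_{|z|=R} p'(z)/p(z) dz equals exactly this count.

Number of zeros inside |z| < 3.0: 3.


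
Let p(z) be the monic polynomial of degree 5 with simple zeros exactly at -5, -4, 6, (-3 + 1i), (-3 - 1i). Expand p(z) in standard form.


The polynomial is p(z) = ∏_{α ∈ S} (z − α), where S = {-5, -4, 6, (-3 + 1i), (-3 - 1i)}.
Expanding the product yields: p(z) = z^5 + 9·z^4 -6·z^3 -294·z^2 -1060·z -1200.
Note conjugate pairs combine to real quadratics: (z − (-3+1i))(z − (-3−1i)) = z² + 6z + 10.
The resulting polynomial has degree 5 and real coefficients as required.

p(z) = z^5 + 9·z^4 -6·z^3 -294·z^2 -1060·z -1200.


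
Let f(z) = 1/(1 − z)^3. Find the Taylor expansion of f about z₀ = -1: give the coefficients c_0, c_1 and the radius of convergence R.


Let w = z − z₀, so z = z₀ + w.
Then 1 − z = 1 − (z₀ + w) = (1 − z₀) − w = 2 − w.
f(z) = 1/(2 − w)^3 = (1/(2)^3) · (1 − w/(2))^{−3}.
By the binomial series (1−u)^{−3} = Σ_{n≥0} C(n+2, 2) u^n for |u|<1, with u = w/(2):
  c_n = C(n+2, 2) / (2)^(n+3).
  c_0 = 1/(2)^3 = 1/8.
  c_1 = 3/(2)^4 = 3/16.
The series is valid for |w/d| < 1, i.e. |z − z₀| < |d|.
Radius of convergence: R = |1 − z₀| = |2| = 2 (distance from z₀ to the singularity z = 1).

c_0 = 1/8, c_1 = 3/16; R = 2.


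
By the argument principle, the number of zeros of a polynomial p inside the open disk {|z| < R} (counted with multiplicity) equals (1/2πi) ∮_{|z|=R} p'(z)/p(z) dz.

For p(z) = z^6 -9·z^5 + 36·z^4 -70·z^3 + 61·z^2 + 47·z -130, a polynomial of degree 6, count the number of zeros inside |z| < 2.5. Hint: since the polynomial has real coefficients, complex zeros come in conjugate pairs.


The zeros of p are: (3 + 2i), (3 - 2i), (1 + 2i), (1 - 2i), 2, -1.
Their magnitudes are: 3.606, 3.606, 2.236, 2.236, 2, 1.
Zeros with |z| < R = 2.5: (1 + 2i), (1 - 2i), 2, -1.
Count = 4.
By the argument principle, (1/2πi) ∮_{|z|=R} p'(z)/p(z) dz equals exactly this count.

Number of zeros inside |z| < 2.5: 4.


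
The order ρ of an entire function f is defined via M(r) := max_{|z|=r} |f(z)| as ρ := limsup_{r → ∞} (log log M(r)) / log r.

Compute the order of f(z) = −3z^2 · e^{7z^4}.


M(r) = max_{|z|=r} |-3|·|z|^2·|e^{7z^4}| = 3·r^2 · e^{7r^4} (the factors attain their maxima compatibly on |z|=r). Then log M(r) = log 3 + 2·log r + 7r^4, dominated by the last term, so log log M(r) ~ 4·log r. The polynomial factor -3z^2 contributes only a log r term and does not affect the order. ρ = 4.
Therefore ρ = 4.

Order ρ = 4.


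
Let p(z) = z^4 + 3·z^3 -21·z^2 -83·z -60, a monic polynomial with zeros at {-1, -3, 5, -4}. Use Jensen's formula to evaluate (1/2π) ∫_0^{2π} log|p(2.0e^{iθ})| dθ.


Zeros: -4, -3, -1, 5; r = 2.0.
Inside |z| < r: -1. Outside (|z| ≥ r): -4, -3, 5.
p(0) = -60, so log|p(0)| = log(60) = 4.0943.
Apply Jensen: I(r) = log|p(0)| + Σ_k log(r/|z_k|), summed over zeros inside |z| < r.
  log(r/|z_k|) for z_k = -1: log(2.0/1) = 0.6931
  Outside zeros (-4, -3, 5) contribute nothing to the Jensen sum.
Sum over inside zeros: 0.6931.
I(r) = log|p(0)| + (inside sum) = 4.0943 + 0.6931 = 4.7875.
Note: since some zeros are outside |z| ≤ r, the simplified n·log(r) form does NOT apply — only the inside zeros contribute.

I(r) ≈ 4.7875.


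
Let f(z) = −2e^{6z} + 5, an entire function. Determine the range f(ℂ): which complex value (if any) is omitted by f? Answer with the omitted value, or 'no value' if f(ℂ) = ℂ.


Little Picard bounds the complement of f(ℂ) to at most one point.
e^{6z} is never zero on ℂ, so -2·e^{6z} takes every value in ℂ ∖ {0}. Adding 5 shifts the range to ℂ ∖ {5}. Thus f omits exactly the value 5.

Omitted value: 5.


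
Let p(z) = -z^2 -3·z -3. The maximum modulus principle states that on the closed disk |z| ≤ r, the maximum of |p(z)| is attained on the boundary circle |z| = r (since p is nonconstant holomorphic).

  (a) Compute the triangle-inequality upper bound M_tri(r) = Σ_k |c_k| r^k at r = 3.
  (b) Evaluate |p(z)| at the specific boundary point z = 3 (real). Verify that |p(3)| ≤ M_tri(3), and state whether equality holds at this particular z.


Coefficients: c_0 = -3, c_1 = -3, c_2 = -1. Radius r = 3.
Part (a). Triangle bound: M_tri(r) = Σ_k |c_k| r^k
  = |-3|·3^0 + |-3|·3^1 + |-1|·3^2
  = 3 + 9 + 9 = 21.
This bounds M(r) := max_{|z|=r} |p(z)| from above; equality holds iff all terms c_k z^k can be made to align in phase at a single z on |z|=r.
Part (b). At z = 3 (real, on the circle |z| = r):
  p(3) = (-3)·3^0 + (-3)·3^1 + (-1)·3^2 = -21.
  |p(3)| = 21.
Since all nonzero coefficients share the same sign, |p(3)| = 21 = M_tri(3); the triangle bound is attained at z = 3, so in fact M(r) = 21.

M_tri(3) = 21; |p(3)| = 21; equality at z=3: yes.


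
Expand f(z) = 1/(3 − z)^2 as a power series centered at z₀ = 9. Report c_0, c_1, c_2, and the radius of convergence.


Let w = z − z₀, so z = z₀ + w.
Then 3 − z = 3 − (z₀ + w) = (3 − z₀) − w = -6 − w.
f(z) = 1/(-6 − w)^2 = (1/(-6)^2) · (1 − w/(-6))^{−2}.
By the binomial series (1−u)^{−2} = Σ_{n≥0} C(n+1, 1) u^n for |u|<1, with u = w/(-6):
  c_n = C(n+1, 1) / (-6)^(n+2).
  c_0 = 1/(-6)^2 = 1/36.
  c_1 = 2/(-6)^3 = -1/108.
  c_2 = 3/(-6)^4 = 1/432.
The series is valid for |w/d| < 1, i.e. |z − z₀| < |d|.
Radius of convergence: R = |3 − z₀| = |-6| = 6 (distance from z₀ to the singularity z = 3).

c_0 = 1/36, c_1 = -1/108, c_2 = 1/432; R = 6.


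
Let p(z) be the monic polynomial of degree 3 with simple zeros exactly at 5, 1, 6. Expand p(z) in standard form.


The polynomial is p(z) = ∏_{α ∈ S} (z − α), where S = {5, 1, 6}.
Expanding the product yields: p(z) = z^3 -12·z^2 + 41·z -30.
The resulting polynomial has degree 3 and real coefficients as required.

p(z) = z^3 -12·z^2 + 41·z -30.


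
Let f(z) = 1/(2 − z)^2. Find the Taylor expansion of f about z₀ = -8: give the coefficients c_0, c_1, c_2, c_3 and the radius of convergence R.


Let w = z − z₀, so z = z₀ + w.
Then 2 − z = 2 − (z₀ + w) = (2 − z₀) − w = 10 − w.
f(z) = 1/(10 − w)^2 = (1/(10)^2) · (1 − w/(10))^{−2}.
By the binomial series (1−u)^{−2} = Σ_{n≥0} C(n+1, 1) u^n for |u|<1, with u = w/(10):
  c_n = C(n+1, 1) / (10)^(n+2).
  c_0 = 1/(10)^2 = 1/100.
  c_1 = 2/(10)^3 = 1/500.
  c_2 = 3/(10)^4 = 3/10000.
  c_3 = 4/(10)^5 = 1/25000.
The series is valid for |w/d| < 1, i.e. |z − z₀| < |d|.
Radius of convergence: R = |2 − z₀| = |10| = 10 (distance from z₀ to the singularity z = 2).

c_0 = 1/100, c_1 = 1/500, c_2 = 3/10000, c_3 = 1/25000; R = 10.


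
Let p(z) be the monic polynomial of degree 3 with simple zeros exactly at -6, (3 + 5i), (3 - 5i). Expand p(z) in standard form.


The polynomial is p(z) = ∏_{α ∈ S} (z − α), where S = {-6, (3 + 5i), (3 - 5i)}.
Expanding the product yields: p(z) = z^3 -2·z + 204.
Note conjugate pairs combine to real quadratics: (z − (3+5i))(z − (3−5i)) = z² − 6z + 34.
The resulting polynomial has degree 3 and real coefficients as required.

p(z) = z^3 -2·z + 204.


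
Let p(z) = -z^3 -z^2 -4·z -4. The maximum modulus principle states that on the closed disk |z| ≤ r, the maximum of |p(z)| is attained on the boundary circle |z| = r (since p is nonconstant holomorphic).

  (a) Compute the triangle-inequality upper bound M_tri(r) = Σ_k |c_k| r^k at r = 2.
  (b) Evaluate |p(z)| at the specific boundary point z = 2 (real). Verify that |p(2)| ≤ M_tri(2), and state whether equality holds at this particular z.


Coefficients: c_0 = -4, c_1 = -4, c_2 = -1, c_3 = -1. Radius r = 2.
Part (a). Triangle bound: M_tri(r) = Σ_k |c_k| r^k
  = |-4|·2^0 + |-4|·2^1 + |-1|·2^2 + |-1|·2^3
  = 4 + 8 + 4 + 8 = 24.
This bounds M(r) := max_{|z|=r} |p(z)| from above; equality holds iff all terms c_k z^k can be made to align in phase at a single z on |z|=r.
Part (b). At z = 2 (real, on the circle |z| = r):
  p(2) = (-4)·2^0 + (-4)·2^1 + (-1)·2^2 + (-1)·2^3 = -24.
  |p(2)| = 24.
Since all nonzero coefficients share the same sign, |p(2)| = 24 = M_tri(2); the triangle bound is attained at z = 2, so in fact M(r) = 24.

M_tri(2) = 24; |p(2)| = 24; equality at z=2: yes.


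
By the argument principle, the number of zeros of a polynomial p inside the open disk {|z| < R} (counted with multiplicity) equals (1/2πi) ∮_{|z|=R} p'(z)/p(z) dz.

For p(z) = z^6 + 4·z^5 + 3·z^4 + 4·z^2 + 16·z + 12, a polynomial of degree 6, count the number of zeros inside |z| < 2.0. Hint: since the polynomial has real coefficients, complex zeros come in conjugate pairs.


The zeros of p are: -1, (-1 + 1i), (-1 - 1i), -3, (1 + 1i), (1 - 1i).
Their magnitudes are: 1, 1.414, 1.414, 3, 1.414, 1.414.
Zeros with |z| < R = 2.0: -1, (-1 + 1i), (-1 - 1i), (1 + 1i), (1 - 1i).
Count = 5.
By the argument principle, (1/2πi) ∮_{|z|=R} p'(z)/p(z) dz equals exactly this count.

Number of zeros inside |z| < 2.0: 5.


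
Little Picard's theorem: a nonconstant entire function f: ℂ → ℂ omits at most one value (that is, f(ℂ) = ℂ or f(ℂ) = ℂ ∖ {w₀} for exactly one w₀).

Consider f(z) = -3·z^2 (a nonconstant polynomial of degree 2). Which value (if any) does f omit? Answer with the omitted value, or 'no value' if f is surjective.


Little Picard bounds the complement of f(ℂ) to at most one point.
For every w ∈ ℂ, the equation p(z) − w = 0 is a nonconstant polynomial in z and hence has at least one root by the fundamental theorem of algebra. So p is surjective onto ℂ, omitting no value.

Omitted value: no value.


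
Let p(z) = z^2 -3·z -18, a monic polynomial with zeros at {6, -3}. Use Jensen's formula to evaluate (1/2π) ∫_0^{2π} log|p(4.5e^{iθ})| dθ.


Zeros: -3, 6; r = 4.5.
Inside |z| < r: -3. Outside (|z| ≥ r): 6.
p(0) = -18, so log|p(0)| = log(18) = 2.8904.
Apply Jensen: I(r) = log|p(0)| + Σ_k log(r/|z_k|), summed over zeros inside |z| < r.
  log(r/|z_k|) for z_k = -3: log(4.5/3) = 0.4055
  Outside zeros (6) contribute nothing to the Jensen sum.
Sum over inside zeros: 0.4055.
I(r) = log|p(0)| + (inside sum) = 2.8904 + 0.4055 = 3.2958.
Note: since some zeros are outside |z| ≤ r, the simplified n·log(r) form does NOT apply — only the inside zeros contribute.

I(r) ≈ 3.2958.


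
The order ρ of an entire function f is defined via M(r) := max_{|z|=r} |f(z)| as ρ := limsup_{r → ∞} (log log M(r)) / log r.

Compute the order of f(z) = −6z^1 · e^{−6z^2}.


M(r) = max_{|z|=r} |-6|·|z|^1·|e^{−6z^2}| = 6·r^1 · e^{6r^2} (the factors attain their maxima compatibly on |z|=r). Then log M(r) = log 6 + 1·log r + 6r^2, dominated by the last term, so log log M(r) ~ 2·log r. The polynomial factor -6z^1 contributes only a log r term and does not affect the order. ρ = 2.
Therefore ρ = 2.

Order ρ = 2.


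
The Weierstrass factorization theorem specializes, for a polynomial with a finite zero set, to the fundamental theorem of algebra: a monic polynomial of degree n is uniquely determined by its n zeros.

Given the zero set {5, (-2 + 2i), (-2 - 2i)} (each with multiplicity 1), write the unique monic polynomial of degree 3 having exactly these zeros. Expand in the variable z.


The polynomial is p(z) = ∏_{α ∈ S} (z − α), where S = {5, (-2 + 2i), (-2 - 2i)}.
Expanding the product yields: p(z) = z^3 -z^2 -12·z -40.
Note conjugate pairs combine to real quadratics: (z − (-2+2i))(z − (-2−2i)) = z² + 4z + 8.
The resulting polynomial has degree 3 and real coefficients as required.

p(z) = z^3 -z^2 -12·z -40.
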